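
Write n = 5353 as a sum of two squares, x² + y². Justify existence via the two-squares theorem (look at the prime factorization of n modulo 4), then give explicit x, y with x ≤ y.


Step 1: Factor n = 5353 = 53 · 101.
Step 2: Check the mod-4 condition on each prime factor: 53 ≡ 1 (mod 4), exponent 1; 101 ≡ 1 (mod 4), exponent 1.
All primes ≡ 3 (mod 4) appear to even exponent (or don't appear), so by the two-squares theorem n IS expressible as a sum of two squares.
Step 3: Build a representation. Here n = 53 · 101 is a product of primes ≡ 1 (mod 4). Each prime p ≡ 1 (mod 4) is itself a sum of two squares; find a² by testing p − a² for a perfect square:
  53: 53 − 1² = 52, 53 − 2² = 49 = 7² ⇒ 53 = 2² + 7².
  101: 101 − 1² = 100 = 10² ⇒ 101 = 1² + 10².
  Combine using the Brahmagupta–Fibonacci identity (a² + b²)(c² + d²) = (ac − bd)² + (ad + bc)² = (ac + bd)² + (ad − bc)²:
  53 · 101 = 5353: from (2² + 7²)(1² + 10²), take (2·1 − 7·10, 2·10 + 7·1) = (2 − 70, 20 + 7) = (-68, 27); dropping signs (only squares matter) gives (68, 27); check 68² + 27² = 4624 + 729 = 5353 ✓.
Step 4: Order so x ≤ y and verify: 27² + 68² = 729 + 4624 = 5353 = n. ✓

n = 5353 = 27² + 68² (one valid representation with x ≤ y).


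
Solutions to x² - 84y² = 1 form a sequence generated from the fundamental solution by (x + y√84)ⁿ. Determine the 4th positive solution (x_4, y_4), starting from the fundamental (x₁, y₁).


Step 1: Find the fundamental solution (x₁, y₁) of x² - 84y² = 1.
  Expand √84 as a continued fraction. a₀ = ⌊√84⌋ = 9; iterate m_{k+1} = d_k·a_k − m_k, d_{k+1} = (84 − m_{k+1}²)/d_k, a_{k+1} = ⌊(a₀ + m_{k+1})/d_{k+1}⌋ (starting m₀ = 0, d₀ = 1), with convergents p_k = a_k·p_{k-1} + p_{k-2}, q_k = a_k·q_{k-1} + q_{k-2} (p₋₁ = 1, q₋₁ = 0):
  k = 0: a₀ = 9; p₀/q₀ = 9/1; p₀² − 84·q₀² = 81 − 84 = -3.
  k = 1: m = 9, d = 3, a = ⌊(9 + 9)/3⌋ = 6; p/q = (6·9 + 1)/(6·1 + 0) = 55/6; p² − 84·q² = 3025 − 3024 = 1.
  The first convergent with p² − 84·q² = 1 gives the fundamental solution (x₁, y₁) = (55, 6).
Step 2: Apply the recurrence (x_{n+1}, y_{n+1}) = (x₁x_n + 84y₁y_n, x₁y_n + y₁x_n) repeatedly.
  From (x_1, y_1) = (55, 6): x_2 = 55·55 + 84·6·6 = 6049; y_2 = 55·6 + 6·55 = 660.
  From (x_2, y_2) = (6049, 660): x_3 = 55·6049 + 84·6·660 = 665335; y_3 = 55·660 + 6·6049 = 72594.
  From (x_3, y_3) = (665335, 72594): x_4 = 55·665335 + 84·6·72594 = 73180801; y_4 = 55·72594 + 6·665335 = 7984680.
Step 3: Verify x_4² - 84·y_4² = 5355429635001601 - 5355429635001600 = 1 (should be 1). ✓

(x_1, y_1) = (55, 6); (x_4, y_4) = (73180801, 7984680).


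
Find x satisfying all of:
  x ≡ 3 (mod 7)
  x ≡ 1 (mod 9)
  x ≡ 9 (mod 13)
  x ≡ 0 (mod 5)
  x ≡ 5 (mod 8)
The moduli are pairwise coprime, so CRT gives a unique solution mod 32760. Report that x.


Product of moduli M = 7 · 9 · 13 · 5 · 8 = 32760.
Merge one congruence at a time:
  Start: x ≡ 3 (mod 7).
  Combine with x ≡ 1 (mod 9); new modulus lcm = 63.
    Write x = 3 + 7·t and substitute into x ≡ 1 (mod 9): 7·t ≡ 1 − 3 = -2 (mod 9).
    Reduce coefficients mod 9: 7·t ≡ 7 (mod 9).
    The inverse of 7 mod 9 is 4 (since 7·4 = 28 = 3·9 + 1), so t ≡ 4·7 = 28 ≡ 1 (mod 9).
    Then x = 3 + 7·1 = 10, valid modulo lcm(7, 9) = 63: x ≡ 10 (mod 63).
  Combine with x ≡ 9 (mod 13); new modulus lcm = 819.
    Write x = 10 + 63·t and substitute into x ≡ 9 (mod 13): 63·t ≡ 9 − 10 = -1 (mod 13).
    Reduce coefficients mod 13: 11·t ≡ 12 (mod 13).
    The inverse of 11 mod 13 is 6 (since 11·6 = 66 = 5·13 + 1), so t ≡ 6·12 = 72 ≡ 7 (mod 13).
    Then x = 10 + 63·7 = 451, valid modulo lcm(63, 13) = 819: x ≡ 451 (mod 819).
  Combine with x ≡ 0 (mod 5); new modulus lcm = 4095.
    Write x = 451 + 819·t and substitute into x ≡ 0 (mod 5): 819·t ≡ 0 − 451 = -451 (mod 5).
    Reduce coefficients mod 5: 4·t ≡ 4 (mod 5).
    The inverse of 4 mod 5 is 4 (since 4·4 = 16 = 3·5 + 1), so t ≡ 4·4 = 16 ≡ 1 (mod 5).
    Then x = 451 + 819·1 = 1270, valid modulo lcm(819, 5) = 4095: x ≡ 1270 (mod 4095).
  Combine with x ≡ 5 (mod 8); new modulus lcm = 32760.
    Write x = 1270 + 4095·t and substitute into x ≡ 5 (mod 8): 4095·t ≡ 5 − 1270 = -1265 (mod 8).
    Reduce coefficients mod 8: 7·t ≡ 7 (mod 8).
    The inverse of 7 mod 8 is 7 (since 7·7 = 49 = 6·8 + 1), so t ≡ 7·7 = 49 ≡ 1 (mod 8).
    Then x = 1270 + 4095·1 = 5365, valid modulo lcm(4095, 8) = 32760: x ≡ 5365 (mod 32760).
Verify against each original: 5365 mod 7 = 3, 5365 mod 9 = 1, 5365 mod 13 = 9, 5365 mod 5 = 0, 5365 mod 8 = 5.

x ≡ 5365 (mod 32760).


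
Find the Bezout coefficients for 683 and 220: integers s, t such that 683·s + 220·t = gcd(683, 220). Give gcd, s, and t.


Euclidean algorithm on (683, 220) — divide until remainder is 0:
  683 = 3 · 220 + 23
  220 = 9 · 23 + 13
  23 = 1 · 13 + 10
  13 = 1 · 10 + 3
  10 = 3 · 3 + 1
  3 = 3 · 1 + 0
gcd(683, 220) = 1.
Track Bezout coefficients alongside the remainders: start with r₀ = 683 = a·1 + b·0 (s = 1, t = 0) and r₁ = 220 = a·0 + b·1 (s = 0, t = 1); each new remainder r_{k+1} = r_{k-1} − q_k·r_k inherits s_{k+1} = s_{k-1} − q_k·s_k, t_{k+1} = t_{k-1} − q_k·t_k, so r_k = a·s_k + b·t_k at every step:
  q = 3: r = 23, s = 1 − 3·0 = 1, t = 0 − 3·1 = -3  (check: 683·1 + 220·(-3) = 23)
  q = 9: r = 13, s = 0 − 9·1 = -9, t = 1 − 9·(-3) = 28  (check: 683·(-9) + 220·28 = 13)
  q = 1: r = 10, s = 1 − 1·(-9) = 10, t = -3 − 1·28 = -31  (check: 683·10 + 220·(-31) = 10)
  q = 1: r = 3, s = -9 − 1·10 = -19, t = 28 − 1·(-31) = 59  (check: 683·(-19) + 220·59 = 3)
  q = 3: r = 1, s = 10 − 3·(-19) = 67, t = -31 − 3·59 = -208  (check: 683·67 + 220·(-208) = 1)
The row with r = 1 (the gcd) gives the Bezout coefficients s = 67, t = -208.
Result: 683 · (67) + 220 · (-208) = 1.

gcd(683, 220) = 1; s = 67, t = -208 (check: 683·67 + 220·(-208) = 1).


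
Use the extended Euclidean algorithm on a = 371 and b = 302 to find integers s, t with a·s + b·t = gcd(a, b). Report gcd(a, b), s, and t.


Euclidean algorithm on (371, 302) — divide until remainder is 0:
  371 = 1 · 302 + 69
  302 = 4 · 69 + 26
  69 = 2 · 26 + 17
  26 = 1 · 17 + 9
  17 = 1 · 9 + 8
  9 = 1 · 8 + 1
  8 = 8 · 1 + 0
gcd(371, 302) = 1.
Track Bezout coefficients alongside the remainders: start with r₀ = 371 = a·1 + b·0 (s = 1, t = 0) and r₁ = 302 = a·0 + b·1 (s = 0, t = 1); each new remainder r_{k+1} = r_{k-1} − q_k·r_k inherits s_{k+1} = s_{k-1} − q_k·s_k, t_{k+1} = t_{k-1} − q_k·t_k, so r_k = a·s_k + b·t_k at every step:
  q = 1: r = 69, s = 1 − 1·0 = 1, t = 0 − 1·1 = -1  (check: 371·1 + 302·(-1) = 69)
  q = 4: r = 26, s = 0 − 4·1 = -4, t = 1 − 4·(-1) = 5  (check: 371·(-4) + 302·5 = 26)
  q = 2: r = 17, s = 1 − 2·(-4) = 9, t = -1 − 2·5 = -11  (check: 371·9 + 302·(-11) = 17)
  q = 1: r = 9, s = -4 − 1·9 = -13, t = 5 − 1·(-11) = 16  (check: 371·(-13) + 302·16 = 9)
  q = 1: r = 8, s = 9 − 1·(-13) = 22, t = -11 − 1·16 = -27  (check: 371·22 + 302·(-27) = 8)
  q = 1: r = 1, s = -13 − 1·22 = -35, t = 16 − 1·(-27) = 43  (check: 371·(-35) + 302·43 = 1)
The row with r = 1 (the gcd) gives the Bezout coefficients s = -35, t = 43.
Result: 371 · (-35) + 302 · (43) = 1.

gcd(371, 302) = 1; s = -35, t = 43 (check: 371·(-35) + 302·43 = 1).


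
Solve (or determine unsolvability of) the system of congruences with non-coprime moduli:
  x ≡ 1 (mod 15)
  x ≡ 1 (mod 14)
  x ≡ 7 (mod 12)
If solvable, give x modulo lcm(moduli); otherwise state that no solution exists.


Moduli 15, 14, 12 are not pairwise coprime, so CRT works modulo lcm(m_i) when all pairwise compatibility conditions hold.
Pairwise compatibility: gcd(m_i, m_j) must divide a_i - a_j for every pair.
Merge one congruence at a time:
  Start: x ≡ 1 (mod 15).
  Combine with x ≡ 1 (mod 14): gcd(15, 14) = 1; 1 - 1 = 0, which IS divisible by 1, so compatible.
    Write x = 1 + 15·t and substitute into x ≡ 1 (mod 14): 15·t ≡ 1 − 1 = 0 (mod 14).
    Reduce coefficients mod 14: 1·t ≡ 0 (mod 14).
    So t ≡ 0 (mod 14).
    Then x = 1 + 15·0 = 1, valid modulo lcm(15, 14) = 210: x ≡ 1 (mod 210).
  Combine with x ≡ 7 (mod 12): gcd(210, 12) = 6; 7 - 1 = 6, which IS divisible by 6, so compatible.
    Write x = 1 + 210·t and substitute into x ≡ 7 (mod 12): 210·t ≡ 7 − 1 = 6 (mod 12).
    Divide the congruence (and modulus) by g = 6: 35·t ≡ 1 (mod 2).
    Reduce coefficients mod 2: 1·t ≡ 1 (mod 2).
    So t ≡ 1 (mod 2).
    Then x = 1 + 210·1 = 211, valid modulo lcm(210, 12) = 420: x ≡ 211 (mod 420).
Verify: 211 mod 15 = 1, 211 mod 14 = 1, 211 mod 12 = 7.

x ≡ 211 (mod 420).


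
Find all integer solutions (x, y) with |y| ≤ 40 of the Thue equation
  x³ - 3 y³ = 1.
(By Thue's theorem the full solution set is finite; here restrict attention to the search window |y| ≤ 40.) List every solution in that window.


The equation is x³ - 3y³ = 1. For fixed y, x³ = 3·y³ + 1, so a solution requires the RHS to be a perfect cube.
Strategy: iterate y from -40 to 40, compute RHS = 3·y³ + 1, and check whether it is a (positive or negative) perfect cube.
Check small values of y:
  y = 0: RHS = 1 = (1)³ ⇒ x = 1 works.
  y = 1: RHS = 4 is not a perfect cube.
  y = -1: RHS = -2 is not a perfect cube.
  y = 2: RHS = 25 is not a perfect cube.
  y = -2: RHS = -23 is not a perfect cube.
  y = 3: RHS = 82 is not a perfect cube.
  y = -3: RHS = -80 is not a perfect cube.
Continuing the search up to |y| = 40 finds no further solutions beyond those listed.
Collected solutions: (1, 0).

Solutions (with |y| ≤ 40): (1, 0).


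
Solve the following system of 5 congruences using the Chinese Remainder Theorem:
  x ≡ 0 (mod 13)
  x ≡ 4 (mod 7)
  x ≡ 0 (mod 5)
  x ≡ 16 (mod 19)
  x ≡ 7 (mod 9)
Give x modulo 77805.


Product of moduli M = 13 · 7 · 5 · 19 · 9 = 77805.
Merge one congruence at a time:
  Start: x ≡ 0 (mod 13).
  Combine with x ≡ 4 (mod 7); new modulus lcm = 91.
    Write x = 0 + 13·t and substitute into x ≡ 4 (mod 7): 13·t ≡ 4 − 0 = 4 (mod 7).
    Reduce coefficients mod 7: 6·t ≡ 4 (mod 7).
    The inverse of 6 mod 7 is 6 (since 6·6 = 36 = 5·7 + 1), so t ≡ 6·4 = 24 ≡ 3 (mod 7).
    Then x = 0 + 13·3 = 39, valid modulo lcm(13, 7) = 91: x ≡ 39 (mod 91).
  Combine with x ≡ 0 (mod 5); new modulus lcm = 455.
    Write x = 39 + 91·t and substitute into x ≡ 0 (mod 5): 91·t ≡ 0 − 39 = -39 (mod 5).
    Reduce coefficients mod 5: 1·t ≡ 1 (mod 5).
    So t ≡ 1 (mod 5).
    Then x = 39 + 91·1 = 130, valid modulo lcm(91, 5) = 455: x ≡ 130 (mod 455).
  Combine with x ≡ 16 (mod 19); new modulus lcm = 8645.
    Write x = 130 + 455·t and substitute into x ≡ 16 (mod 19): 455·t ≡ 16 − 130 = -114 (mod 19).
    Reduce coefficients mod 19: 18·t ≡ 0 (mod 19).
    The inverse of 18 mod 19 is 18 (since 18·18 = 324 = 17·19 + 1), so t ≡ 18·0 = 0 ≡ 0 (mod 19).
    Then x = 130 + 455·0 = 130, valid modulo lcm(455, 19) = 8645: x ≡ 130 (mod 8645).
  Combine with x ≡ 7 (mod 9); new modulus lcm = 77805.
    Write x = 130 + 8645·t and substitute into x ≡ 7 (mod 9): 8645·t ≡ 7 − 130 = -123 (mod 9).
    Reduce coefficients mod 9: 5·t ≡ 3 (mod 9).
    The inverse of 5 mod 9 is 2 (since 5·2 = 10 = 1·9 + 1), so t ≡ 2·3 = 6 ≡ 6 (mod 9).
    Then x = 130 + 8645·6 = 52000, valid modulo lcm(8645, 9) = 77805: x ≡ 52000 (mod 77805).
Verify against each original: 52000 mod 13 = 0, 52000 mod 7 = 4, 52000 mod 5 = 0, 52000 mod 19 = 16, 52000 mod 9 = 7.

x ≡ 52000 (mod 77805).


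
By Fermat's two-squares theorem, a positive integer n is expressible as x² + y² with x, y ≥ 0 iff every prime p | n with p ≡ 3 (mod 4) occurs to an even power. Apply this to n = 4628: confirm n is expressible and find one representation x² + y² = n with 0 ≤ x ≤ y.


Step 1: Factor n = 4628 = 2^2 · 13 · 89.
Step 2: Check the mod-4 condition on each prime factor: 2 = 2 (special); 13 ≡ 1 (mod 4), exponent 1; 89 ≡ 1 (mod 4), exponent 1.
All primes ≡ 3 (mod 4) appear to even exponent (or don't appear), so by the two-squares theorem n IS expressible as a sum of two squares.
Step 3: Build a representation. Group n = k² · m with k = 2 and m = 13 · 89 = 1157 (a product of primes ≡ 1 (mod 4)); a representation of m scales to one of n via (k·x)² + (k·y)² = k²(x² + y²). Each prime p ≡ 1 (mod 4) is itself a sum of two squares; find a² by testing p − a² for a perfect square:
  13: 13 − 1² = 12, 13 − 2² = 9 = 3² ⇒ 13 = 2² + 3².
  89: 89 − 1² = 88, 89 − 2² = 85, 89 − 3² = 80, 89 − 4² = 73, 89 − 5² = 64 = 8² ⇒ 89 = 5² + 8².
  Combine using the Brahmagupta–Fibonacci identity (a² + b²)(c² + d²) = (ac − bd)² + (ad + bc)² = (ac + bd)² + (ad − bc)²:
  13 · 89 = 1157: from (2² + 3²)(5² + 8²), take (2·5 − 3·8, 2·8 + 3·5) = (10 − 24, 16 + 15) = (-14, 31); dropping signs (only squares matter) gives (14, 31); check 14² + 31² = 196 + 961 = 1157 ✓.
  Scale by k = 2: (2·14, 2·31) = (28, 62).
Step 4: Order so x ≤ y and verify: 28² + 62² = 784 + 3844 = 4628 = n. ✓

n = 4628 = 28² + 62² (one valid representation with x ≤ y).


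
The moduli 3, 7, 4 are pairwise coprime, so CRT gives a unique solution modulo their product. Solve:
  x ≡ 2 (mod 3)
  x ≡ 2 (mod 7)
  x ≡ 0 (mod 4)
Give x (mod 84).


Moduli 3, 7, 4 are pairwise coprime; by CRT there is a unique solution modulo M = 3 · 7 · 4 = 84.
Solve pairwise, accumulating the modulus:
  Start with x ≡ 2 (mod 3).
  Combine with x ≡ 2 (mod 7): since gcd(3, 7) = 1, we get a unique residue mod 21.
    Write x = 2 + 3·t and substitute into x ≡ 2 (mod 7): 3·t ≡ 2 − 2 = 0 (mod 7).
    The inverse of 3 mod 7 is 5 (since 3·5 = 15 = 2·7 + 1), so t ≡ 5·0 = 0 ≡ 0 (mod 7).
    Then x = 2 + 3·0 = 2, valid modulo lcm(3, 7) = 21: x ≡ 2 (mod 21).
  Combine with x ≡ 0 (mod 4): since gcd(21, 4) = 1, we get a unique residue mod 84.
    Write x = 2 + 21·t and substitute into x ≡ 0 (mod 4): 21·t ≡ 0 − 2 = -2 (mod 4).
    Reduce coefficients mod 4: 1·t ≡ 2 (mod 4).
    So t ≡ 2 (mod 4).
    Then x = 2 + 21·2 = 44, valid modulo lcm(21, 4) = 84: x ≡ 44 (mod 84).
Verify: 44 mod 3 = 2 ✓, 44 mod 7 = 2 ✓, 44 mod 4 = 0 ✓.

x ≡ 44 (mod 84).


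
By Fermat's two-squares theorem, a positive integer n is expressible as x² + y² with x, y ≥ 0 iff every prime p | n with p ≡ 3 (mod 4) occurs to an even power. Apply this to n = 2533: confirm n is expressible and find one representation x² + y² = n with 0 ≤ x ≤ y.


Step 1: Factor n = 2533 = 17 · 149.
Step 2: Check the mod-4 condition on each prime factor: 17 ≡ 1 (mod 4), exponent 1; 149 ≡ 1 (mod 4), exponent 1.
All primes ≡ 3 (mod 4) appear to even exponent (or don't appear), so by the two-squares theorem n IS expressible as a sum of two squares.
Step 3: Build a representation. Here n = 17 · 149 is a product of primes ≡ 1 (mod 4). Each prime p ≡ 1 (mod 4) is itself a sum of two squares; find a² by testing p − a² for a perfect square:
  17: 17 − 1² = 16 = 4² ⇒ 17 = 1² + 4².
  149: 149 − 1² = 148, 149 − 2² = 145, 149 − 3² = 140, 149 − 4² = 133, 149 − 5² = 124, 149 − 6² = 113, 149 − 7² = 100 = 10² ⇒ 149 = 7² + 10².
  Combine using the Brahmagupta–Fibonacci identity (a² + b²)(c² + d²) = (ac − bd)² + (ad + bc)² = (ac + bd)² + (ad − bc)²:
  17 · 149 = 2533: from (1² + 4²)(7² + 10²), take (1·7 − 4·10, 1·10 + 4·7) = (7 − 40, 10 + 28) = (-33, 38); dropping signs (only squares matter) gives (33, 38); check 33² + 38² = 1089 + 1444 = 2533 ✓.
Step 4: Order so x ≤ y and verify: 33² + 38² = 1089 + 1444 = 2533 = n. ✓

n = 2533 = 33² + 38² (one valid representation with x ≤ y).


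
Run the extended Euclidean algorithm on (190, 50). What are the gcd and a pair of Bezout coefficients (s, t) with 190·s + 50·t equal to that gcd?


Euclidean algorithm on (190, 50) — divide until remainder is 0:
  190 = 3 · 50 + 40
  50 = 1 · 40 + 10
  40 = 4 · 10 + 0
gcd(190, 50) = 10.
Track Bezout coefficients alongside the remainders: start with r₀ = 190 = a·1 + b·0 (s = 1, t = 0) and r₁ = 50 = a·0 + b·1 (s = 0, t = 1); each new remainder r_{k+1} = r_{k-1} − q_k·r_k inherits s_{k+1} = s_{k-1} − q_k·s_k, t_{k+1} = t_{k-1} − q_k·t_k, so r_k = a·s_k + b·t_k at every step:
  q = 3: r = 40, s = 1 − 3·0 = 1, t = 0 − 3·1 = -3  (check: 190·1 + 50·(-3) = 40)
  q = 1: r = 10, s = 0 − 1·1 = -1, t = 1 − 1·(-3) = 4  (check: 190·(-1) + 50·4 = 10)
The row with r = 10 (the gcd) gives the Bezout coefficients s = -1, t = 4.
Result: 190 · (-1) + 50 · (4) = 10.

gcd(190, 50) = 10; s = -1, t = 4 (check: 190·(-1) + 50·4 = 10).


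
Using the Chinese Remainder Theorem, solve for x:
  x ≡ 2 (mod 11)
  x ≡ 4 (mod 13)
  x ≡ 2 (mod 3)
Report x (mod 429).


Moduli 11, 13, 3 are pairwise coprime; by CRT there is a unique solution modulo M = 11 · 13 · 3 = 429.
Solve pairwise, accumulating the modulus:
  Start with x ≡ 2 (mod 11).
  Combine with x ≡ 4 (mod 13): since gcd(11, 13) = 1, we get a unique residue mod 143.
    Write x = 2 + 11·t and substitute into x ≡ 4 (mod 13): 11·t ≡ 4 − 2 = 2 (mod 13).
    The inverse of 11 mod 13 is 6 (since 11·6 = 66 = 5·13 + 1), so t ≡ 6·2 = 12 ≡ 12 (mod 13).
    Then x = 2 + 11·12 = 134, valid modulo lcm(11, 13) = 143: x ≡ 134 (mod 143).
  Combine with x ≡ 2 (mod 3): since gcd(143, 3) = 1, we get a unique residue mod 429.
    Write x = 134 + 143·t and substitute into x ≡ 2 (mod 3): 143·t ≡ 2 − 134 = -132 (mod 3).
    Reduce coefficients mod 3: 2·t ≡ 0 (mod 3).
    The inverse of 2 mod 3 is 2 (since 2·2 = 4 = 1·3 + 1), so t ≡ 2·0 = 0 ≡ 0 (mod 3).
    Then x = 134 + 143·0 = 134, valid modulo lcm(143, 3) = 429: x ≡ 134 (mod 429).
Verify: 134 mod 11 = 2 ✓, 134 mod 13 = 4 ✓, 134 mod 3 = 2 ✓.

x ≡ 134 (mod 429).


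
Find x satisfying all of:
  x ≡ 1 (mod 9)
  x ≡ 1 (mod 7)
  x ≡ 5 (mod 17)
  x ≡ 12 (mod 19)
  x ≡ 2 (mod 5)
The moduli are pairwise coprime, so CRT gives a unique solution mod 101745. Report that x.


Product of moduli M = 9 · 7 · 17 · 19 · 5 = 101745.
Merge one congruence at a time:
  Start: x ≡ 1 (mod 9).
  Combine with x ≡ 1 (mod 7); new modulus lcm = 63.
    Write x = 1 + 9·t and substitute into x ≡ 1 (mod 7): 9·t ≡ 1 − 1 = 0 (mod 7).
    Reduce coefficients mod 7: 2·t ≡ 0 (mod 7).
    The inverse of 2 mod 7 is 4 (since 2·4 = 8 = 1·7 + 1), so t ≡ 4·0 = 0 ≡ 0 (mod 7).
    Then x = 1 + 9·0 = 1, valid modulo lcm(9, 7) = 63: x ≡ 1 (mod 63).
  Combine with x ≡ 5 (mod 17); new modulus lcm = 1071.
    Write x = 1 + 63·t and substitute into x ≡ 5 (mod 17): 63·t ≡ 5 − 1 = 4 (mod 17).
    Reduce coefficients mod 17: 12·t ≡ 4 (mod 17).
    The inverse of 12 mod 17 is 10 (since 12·10 = 120 = 7·17 + 1), so t ≡ 10·4 = 40 ≡ 6 (mod 17).
    Then x = 1 + 63·6 = 379, valid modulo lcm(63, 17) = 1071: x ≡ 379 (mod 1071).
  Combine with x ≡ 12 (mod 19); new modulus lcm = 20349.
    Write x = 379 + 1071·t and substitute into x ≡ 12 (mod 19): 1071·t ≡ 12 − 379 = -367 (mod 19).
    Reduce coefficients mod 19: 7·t ≡ 13 (mod 19).
    The inverse of 7 mod 19 is 11 (since 7·11 = 77 = 4·19 + 1), so t ≡ 11·13 = 143 ≡ 10 (mod 19).
    Then x = 379 + 1071·10 = 11089, valid modulo lcm(1071, 19) = 20349: x ≡ 11089 (mod 20349).
  Combine with x ≡ 2 (mod 5); new modulus lcm = 101745.
    Write x = 11089 + 20349·t and substitute into x ≡ 2 (mod 5): 20349·t ≡ 2 − 11089 = -11087 (mod 5).
    Reduce coefficients mod 5: 4·t ≡ 3 (mod 5).
    The inverse of 4 mod 5 is 4 (since 4·4 = 16 = 3·5 + 1), so t ≡ 4·3 = 12 ≡ 2 (mod 5).
    Then x = 11089 + 20349·2 = 51787, valid modulo lcm(20349, 5) = 101745: x ≡ 51787 (mod 101745).
Verify against each original: 51787 mod 9 = 1, 51787 mod 7 = 1, 51787 mod 17 = 5, 51787 mod 19 = 12, 51787 mod 5 = 2.

x ≡ 51787 (mod 101745).


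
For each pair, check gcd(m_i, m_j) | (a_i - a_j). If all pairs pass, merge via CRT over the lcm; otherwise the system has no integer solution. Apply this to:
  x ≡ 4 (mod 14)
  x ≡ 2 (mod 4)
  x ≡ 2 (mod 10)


Moduli 14, 4, 10 are not pairwise coprime, so CRT works modulo lcm(m_i) when all pairwise compatibility conditions hold.
Pairwise compatibility: gcd(m_i, m_j) must divide a_i - a_j for every pair.
Merge one congruence at a time:
  Start: x ≡ 4 (mod 14).
  Combine with x ≡ 2 (mod 4): gcd(14, 4) = 2; 2 - 4 = -2, which IS divisible by 2, so compatible.
    Write x = 4 + 14·t and substitute into x ≡ 2 (mod 4): 14·t ≡ 2 − 4 = -2 (mod 4).
    Divide the congruence (and modulus) by g = 2: 7·t ≡ -1 (mod 2).
    Reduce coefficients mod 2: 1·t ≡ 1 (mod 2).
    So t ≡ 1 (mod 2).
    Then x = 4 + 14·1 = 18, valid modulo lcm(14, 4) = 28: x ≡ 18 (mod 28).
  Combine with x ≡ 2 (mod 10): gcd(28, 10) = 2; 2 - 18 = -16, which IS divisible by 2, so compatible.
    Write x = 18 + 28·t and substitute into x ≡ 2 (mod 10): 28·t ≡ 2 − 18 = -16 (mod 10).
    Divide the congruence (and modulus) by g = 2: 14·t ≡ -8 (mod 5).
    Reduce coefficients mod 5: 4·t ≡ 2 (mod 5).
    The inverse of 4 mod 5 is 4 (since 4·4 = 16 = 3·5 + 1), so t ≡ 4·2 = 8 ≡ 3 (mod 5).
    Then x = 18 + 28·3 = 102, valid modulo lcm(28, 10) = 140: x ≡ 102 (mod 140).
Verify: 102 mod 14 = 4, 102 mod 4 = 2, 102 mod 10 = 2.

x ≡ 102 (mod 140).


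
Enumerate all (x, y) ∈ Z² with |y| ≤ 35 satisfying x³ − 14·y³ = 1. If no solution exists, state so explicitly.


The equation is x³ - 14y³ = 1. For fixed y, x³ = 14·y³ + 1, so a solution requires the RHS to be a perfect cube.
Strategy: iterate y from -35 to 35, compute RHS = 14·y³ + 1, and check whether it is a (positive or negative) perfect cube.
Check small values of y:
  y = 0: RHS = 1 = (1)³ ⇒ x = 1 works.
  y = 1: RHS = 15 is not a perfect cube.
  y = -1: RHS = -13 is not a perfect cube.
  y = 2: RHS = 113 is not a perfect cube.
  y = -2: RHS = -111 is not a perfect cube.
  y = 3: RHS = 379 is not a perfect cube.
  y = -3: RHS = -377 is not a perfect cube.
Continuing the search up to |y| = 35 finds no further solutions beyond those listed.
Collected solutions: (1, 0).

Solutions (with |y| ≤ 35): (1, 0).


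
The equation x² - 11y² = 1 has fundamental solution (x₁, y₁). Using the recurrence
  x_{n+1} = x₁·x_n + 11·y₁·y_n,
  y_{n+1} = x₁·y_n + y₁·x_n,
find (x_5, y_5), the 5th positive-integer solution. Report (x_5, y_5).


Step 1: Find the fundamental solution (x₁, y₁) of x² - 11y² = 1.
  Expand √11 as a continued fraction. a₀ = ⌊√11⌋ = 3; iterate m_{k+1} = d_k·a_k − m_k, d_{k+1} = (11 − m_{k+1}²)/d_k, a_{k+1} = ⌊(a₀ + m_{k+1})/d_{k+1}⌋ (starting m₀ = 0, d₀ = 1), with convergents p_k = a_k·p_{k-1} + p_{k-2}, q_k = a_k·q_{k-1} + q_{k-2} (p₋₁ = 1, q₋₁ = 0):
  k = 0: a₀ = 3; p₀/q₀ = 3/1; p₀² − 11·q₀² = 9 − 11 = -2.
  k = 1: m = 3, d = 2, a = ⌊(3 + 3)/2⌋ = 3; p/q = (3·3 + 1)/(3·1 + 0) = 10/3; p² − 11·q² = 100 − 99 = 1.
  The first convergent with p² − 11·q² = 1 gives the fundamental solution (x₁, y₁) = (10, 3).
Step 2: Apply the recurrence (x_{n+1}, y_{n+1}) = (x₁x_n + 11y₁y_n, x₁y_n + y₁x_n) repeatedly.
  From (x_1, y_1) = (10, 3): x_2 = 10·10 + 11·3·3 = 199; y_2 = 10·3 + 3·10 = 60.
  From (x_2, y_2) = (199, 60): x_3 = 10·199 + 11·3·60 = 3970; y_3 = 10·60 + 3·199 = 1197.
  From (x_3, y_3) = (3970, 1197): x_4 = 10·3970 + 11·3·1197 = 79201; y_4 = 10·1197 + 3·3970 = 23880.
  From (x_4, y_4) = (79201, 23880): x_5 = 10·79201 + 11·3·23880 = 1580050; y_5 = 10·23880 + 3·79201 = 476403.
Step 3: Verify x_5² - 11·y_5² = 2496558002500 - 2496558002499 = 1 (should be 1). ✓

(x_1, y_1) = (10, 3); (x_5, y_5) = (1580050, 476403).


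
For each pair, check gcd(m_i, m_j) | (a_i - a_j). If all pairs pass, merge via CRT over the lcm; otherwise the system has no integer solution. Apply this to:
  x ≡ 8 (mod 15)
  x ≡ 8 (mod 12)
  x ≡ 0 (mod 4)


Moduli 15, 12, 4 are not pairwise coprime, so CRT works modulo lcm(m_i) when all pairwise compatibility conditions hold.
Pairwise compatibility: gcd(m_i, m_j) must divide a_i - a_j for every pair.
Merge one congruence at a time:
  Start: x ≡ 8 (mod 15).
  Combine with x ≡ 8 (mod 12): gcd(15, 12) = 3; 8 - 8 = 0, which IS divisible by 3, so compatible.
    Write x = 8 + 15·t and substitute into x ≡ 8 (mod 12): 15·t ≡ 8 − 8 = 0 (mod 12).
    Divide the congruence (and modulus) by g = 3: 5·t ≡ 0 (mod 4).
    Reduce coefficients mod 4: 1·t ≡ 0 (mod 4).
    So t ≡ 0 (mod 4).
    Then x = 8 + 15·0 = 8, valid modulo lcm(15, 12) = 60: x ≡ 8 (mod 60).
  Combine with x ≡ 0 (mod 4): gcd(60, 4) = 4; 0 - 8 = -8, which IS divisible by 4, so compatible.
    Write x = 8 + 60·t and substitute into x ≡ 0 (mod 4): 60·t ≡ 0 − 8 = -8 (mod 4).
    Divide the congruence (and modulus) by g = 4: 15·t ≡ -2 (mod 1).
    Modulo 1 every t works; take t = 0.
    Then x = 8 + 60·0 = 8, valid modulo lcm(60, 4) = 60: x ≡ 8 (mod 60).
Verify: 8 mod 15 = 8, 8 mod 12 = 8, 8 mod 4 = 0.

x ≡ 8 (mod 60).


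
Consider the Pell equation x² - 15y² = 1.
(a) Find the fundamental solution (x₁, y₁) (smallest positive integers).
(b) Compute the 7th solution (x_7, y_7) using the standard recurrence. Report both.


Step 1: Find the fundamental solution (x₁, y₁) of x² - 15y² = 1.
  Expand √15 as a continued fraction. a₀ = ⌊√15⌋ = 3; iterate m_{k+1} = d_k·a_k − m_k, d_{k+1} = (15 − m_{k+1}²)/d_k, a_{k+1} = ⌊(a₀ + m_{k+1})/d_{k+1}⌋ (starting m₀ = 0, d₀ = 1), with convergents p_k = a_k·p_{k-1} + p_{k-2}, q_k = a_k·q_{k-1} + q_{k-2} (p₋₁ = 1, q₋₁ = 0):
  k = 0: a₀ = 3; p₀/q₀ = 3/1; p₀² − 15·q₀² = 9 − 15 = -6.
  k = 1: m = 3, d = 6, a = ⌊(3 + 3)/6⌋ = 1; p/q = (1·3 + 1)/(1·1 + 0) = 4/1; p² − 15·q² = 16 − 15 = 1.
  The first convergent with p² − 15·q² = 1 gives the fundamental solution (x₁, y₁) = (4, 1).
Step 2: Apply the recurrence (x_{n+1}, y_{n+1}) = (x₁x_n + 15y₁y_n, x₁y_n + y₁x_n) repeatedly.
  From (x_1, y_1) = (4, 1): x_2 = 4·4 + 15·1·1 = 31; y_2 = 4·1 + 1·4 = 8.
  From (x_2, y_2) = (31, 8): x_3 = 4·31 + 15·1·8 = 244; y_3 = 4·8 + 1·31 = 63.
  From (x_3, y_3) = (244, 63): x_4 = 4·244 + 15·1·63 = 1921; y_4 = 4·63 + 1·244 = 496.
  From (x_4, y_4) = (1921, 496): x_5 = 4·1921 + 15·1·496 = 15124; y_5 = 4·496 + 1·1921 = 3905.
  From (x_5, y_5) = (15124, 3905): x_6 = 4·15124 + 15·1·3905 = 119071; y_6 = 4·3905 + 1·15124 = 30744.
  From (x_6, y_6) = (119071, 30744): x_7 = 4·119071 + 15·1·30744 = 937444; y_7 = 4·30744 + 1·119071 = 242047.
Step 3: Verify x_7² - 15·y_7² = 878801253136 - 878801253135 = 1 (should be 1). ✓

(x_1, y_1) = (4, 1); (x_7, y_7) = (937444, 242047).


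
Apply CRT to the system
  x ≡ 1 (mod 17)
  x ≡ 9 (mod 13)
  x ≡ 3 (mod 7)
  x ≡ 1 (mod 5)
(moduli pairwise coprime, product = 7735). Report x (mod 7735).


Product of moduli M = 17 · 13 · 7 · 5 = 7735.
Merge one congruence at a time:
  Start: x ≡ 1 (mod 17).
  Combine with x ≡ 9 (mod 13); new modulus lcm = 221.
    Write x = 1 + 17·t and substitute into x ≡ 9 (mod 13): 17·t ≡ 9 − 1 = 8 (mod 13).
    Reduce coefficients mod 13: 4·t ≡ 8 (mod 13).
    The inverse of 4 mod 13 is 10 (since 4·10 = 40 = 3·13 + 1), so t ≡ 10·8 = 80 ≡ 2 (mod 13).
    Then x = 1 + 17·2 = 35, valid modulo lcm(17, 13) = 221: x ≡ 35 (mod 221).
  Combine with x ≡ 3 (mod 7); new modulus lcm = 1547.
    Write x = 35 + 221·t and substitute into x ≡ 3 (mod 7): 221·t ≡ 3 − 35 = -32 (mod 7).
    Reduce coefficients mod 7: 4·t ≡ 3 (mod 7).
    The inverse of 4 mod 7 is 2 (since 4·2 = 8 = 1·7 + 1), so t ≡ 2·3 = 6 ≡ 6 (mod 7).
    Then x = 35 + 221·6 = 1361, valid modulo lcm(221, 7) = 1547: x ≡ 1361 (mod 1547).
  Combine with x ≡ 1 (mod 5); new modulus lcm = 7735.
    Write x = 1361 + 1547·t and substitute into x ≡ 1 (mod 5): 1547·t ≡ 1 − 1361 = -1360 (mod 5).
    Reduce coefficients mod 5: 2·t ≡ 0 (mod 5).
    The inverse of 2 mod 5 is 3 (since 2·3 = 6 = 1·5 + 1), so t ≡ 3·0 = 0 ≡ 0 (mod 5).
    Then x = 1361 + 1547·0 = 1361, valid modulo lcm(1547, 5) = 7735: x ≡ 1361 (mod 7735).
Verify against each original: 1361 mod 17 = 1, 1361 mod 13 = 9, 1361 mod 7 = 3, 1361 mod 5 = 1.

x ≡ 1361 (mod 7735).


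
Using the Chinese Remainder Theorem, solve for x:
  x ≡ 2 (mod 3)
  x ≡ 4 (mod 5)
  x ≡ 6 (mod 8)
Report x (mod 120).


Moduli 3, 5, 8 are pairwise coprime; by CRT there is a unique solution modulo M = 3 · 5 · 8 = 120.
Solve pairwise, accumulating the modulus:
  Start with x ≡ 2 (mod 3).
  Combine with x ≡ 4 (mod 5): since gcd(3, 5) = 1, we get a unique residue mod 15.
    Write x = 2 + 3·t and substitute into x ≡ 4 (mod 5): 3·t ≡ 4 − 2 = 2 (mod 5).
    The inverse of 3 mod 5 is 2 (since 3·2 = 6 = 1·5 + 1), so t ≡ 2·2 = 4 ≡ 4 (mod 5).
    Then x = 2 + 3·4 = 14, valid modulo lcm(3, 5) = 15: x ≡ 14 (mod 15).
  Combine with x ≡ 6 (mod 8): since gcd(15, 8) = 1, we get a unique residue mod 120.
    Write x = 14 + 15·t and substitute into x ≡ 6 (mod 8): 15·t ≡ 6 − 14 = -8 (mod 8).
    Reduce coefficients mod 8: 7·t ≡ 0 (mod 8).
    The inverse of 7 mod 8 is 7 (since 7·7 = 49 = 6·8 + 1), so t ≡ 7·0 = 0 ≡ 0 (mod 8).
    Then x = 14 + 15·0 = 14, valid modulo lcm(15, 8) = 120: x ≡ 14 (mod 120).
Verify: 14 mod 3 = 2 ✓, 14 mod 5 = 4 ✓, 14 mod 8 = 6 ✓.

x ≡ 14 (mod 120).


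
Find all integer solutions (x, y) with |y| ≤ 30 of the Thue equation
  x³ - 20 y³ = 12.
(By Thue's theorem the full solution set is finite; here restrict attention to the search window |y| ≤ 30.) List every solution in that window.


The equation is x³ - 20y³ = 12. For fixed y, x³ = 20·y³ + 12, so a solution requires the RHS to be a perfect cube.
Strategy: iterate y from -30 to 30, compute RHS = 20·y³ + 12, and check whether it is a (positive or negative) perfect cube.
Check small values of y:
  y = 0: RHS = 12 is not a perfect cube.
  y = 1: RHS = 32 is not a perfect cube.
  y = -1: RHS = -8 = (-2)³ ⇒ x = -2 works.
  y = 2: RHS = 172 is not a perfect cube.
  y = -2: RHS = -148 is not a perfect cube.
  y = 3: RHS = 552 is not a perfect cube.
  y = -3: RHS = -528 is not a perfect cube.
Continuing the search up to |y| = 30 finds no further solutions beyond those listed.
Collected solutions: (-2, -1).

Solutions (with |y| ≤ 30): (-2, -1).


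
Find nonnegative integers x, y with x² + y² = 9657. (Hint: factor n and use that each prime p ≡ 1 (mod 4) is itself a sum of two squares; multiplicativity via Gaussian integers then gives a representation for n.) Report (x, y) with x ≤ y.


Step 1: Factor n = 9657 = 3^2 · 29 · 37.
Step 2: Check the mod-4 condition on each prime factor: 3 ≡ 3 (mod 4), exponent 2 (must be even); 29 ≡ 1 (mod 4), exponent 1; 37 ≡ 1 (mod 4), exponent 1.
All primes ≡ 3 (mod 4) appear to even exponent (or don't appear), so by the two-squares theorem n IS expressible as a sum of two squares.
Step 3: Build a representation. Group n = k² · m with k = 3 and m = 29 · 37 = 1073 (a product of primes ≡ 1 (mod 4)); a representation of m scales to one of n via (k·x)² + (k·y)² = k²(x² + y²). Each prime p ≡ 1 (mod 4) is itself a sum of two squares; find a² by testing p − a² for a perfect square:
  29: 29 − 1² = 28, 29 − 2² = 25 = 5² ⇒ 29 = 2² + 5².
  37: 37 − 1² = 36 = 6² ⇒ 37 = 1² + 6².
  Combine using the Brahmagupta–Fibonacci identity (a² + b²)(c² + d²) = (ac − bd)² + (ad + bc)² = (ac + bd)² + (ad − bc)²:
  29 · 37 = 1073: from (2² + 5²)(1² + 6²), take (2·1 − 5·6, 2·6 + 5·1) = (2 − 30, 12 + 5) = (-28, 17); dropping signs (only squares matter) gives (28, 17); check 28² + 17² = 784 + 289 = 1073 ✓.
  Scale by k = 3: (3·28, 3·17) = (84, 51).
Step 4: Order so x ≤ y and verify: 51² + 84² = 2601 + 7056 = 9657 = n. ✓

n = 9657 = 51² + 84² (one valid representation with x ≤ y).


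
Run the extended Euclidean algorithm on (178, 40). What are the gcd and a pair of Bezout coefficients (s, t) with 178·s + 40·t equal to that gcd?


Euclidean algorithm on (178, 40) — divide until remainder is 0:
  178 = 4 · 40 + 18
  40 = 2 · 18 + 4
  18 = 4 · 4 + 2
  4 = 2 · 2 + 0
gcd(178, 40) = 2.
Track Bezout coefficients alongside the remainders: start with r₀ = 178 = a·1 + b·0 (s = 1, t = 0) and r₁ = 40 = a·0 + b·1 (s = 0, t = 1); each new remainder r_{k+1} = r_{k-1} − q_k·r_k inherits s_{k+1} = s_{k-1} − q_k·s_k, t_{k+1} = t_{k-1} − q_k·t_k, so r_k = a·s_k + b·t_k at every step:
  q = 4: r = 18, s = 1 − 4·0 = 1, t = 0 − 4·1 = -4  (check: 178·1 + 40·(-4) = 18)
  q = 2: r = 4, s = 0 − 2·1 = -2, t = 1 − 2·(-4) = 9  (check: 178·(-2) + 40·9 = 4)
  q = 4: r = 2, s = 1 − 4·(-2) = 9, t = -4 − 4·9 = -40  (check: 178·9 + 40·(-40) = 2)
The row with r = 2 (the gcd) gives the Bezout coefficients s = 9, t = -40.
Result: 178 · (9) + 40 · (-40) = 2.

gcd(178, 40) = 2; s = 9, t = -40 (check: 178·9 + 40·(-40) = 2).


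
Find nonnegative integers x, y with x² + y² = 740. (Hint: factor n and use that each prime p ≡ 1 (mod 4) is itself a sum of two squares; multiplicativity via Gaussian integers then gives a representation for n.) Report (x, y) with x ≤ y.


Step 1: Factor n = 740 = 2^2 · 5 · 37.
Step 2: Check the mod-4 condition on each prime factor: 2 = 2 (special); 5 ≡ 1 (mod 4), exponent 1; 37 ≡ 1 (mod 4), exponent 1.
All primes ≡ 3 (mod 4) appear to even exponent (or don't appear), so by the two-squares theorem n IS expressible as a sum of two squares.
Step 3: Build a representation. Group n = k² · m with k = 2 and m = 5 · 37 = 185 (a product of primes ≡ 1 (mod 4)); a representation of m scales to one of n via (k·x)² + (k·y)² = k²(x² + y²). Each prime p ≡ 1 (mod 4) is itself a sum of two squares; find a² by testing p − a² for a perfect square:
  5: 5 − 1² = 4 = 2² ⇒ 5 = 1² + 2².
  37: 37 − 1² = 36 = 6² ⇒ 37 = 1² + 6².
  Combine using the Brahmagupta–Fibonacci identity (a² + b²)(c² + d²) = (ac − bd)² + (ad + bc)² = (ac + bd)² + (ad − bc)²:
  5 · 37 = 185: from (1² + 2²)(1² + 6²), take (1·1 − 2·6, 1·6 + 2·1) = (1 − 12, 6 + 2) = (-11, 8); dropping signs (only squares matter) gives (11, 8); check 11² + 8² = 121 + 64 = 185 ✓.
  Scale by k = 2: (2·11, 2·8) = (22, 16).
Step 4: Order so x ≤ y and verify: 16² + 22² = 256 + 484 = 740 = n. ✓

n = 740 = 16² + 22² (one valid representation with x ≤ y).


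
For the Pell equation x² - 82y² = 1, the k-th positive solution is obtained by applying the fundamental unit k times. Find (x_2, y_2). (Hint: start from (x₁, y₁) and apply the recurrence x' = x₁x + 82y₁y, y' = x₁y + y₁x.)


Step 1: Find the fundamental solution (x₁, y₁) of x² - 82y² = 1.
  Expand √82 as a continued fraction. a₀ = ⌊√82⌋ = 9; iterate m_{k+1} = d_k·a_k − m_k, d_{k+1} = (82 − m_{k+1}²)/d_k, a_{k+1} = ⌊(a₀ + m_{k+1})/d_{k+1}⌋ (starting m₀ = 0, d₀ = 1), with convergents p_k = a_k·p_{k-1} + p_{k-2}, q_k = a_k·q_{k-1} + q_{k-2} (p₋₁ = 1, q₋₁ = 0):
  k = 0: a₀ = 9; p₀/q₀ = 9/1; p₀² − 82·q₀² = 81 − 82 = -1.
  k = 1: m = 9, d = 1, a = ⌊(9 + 9)/1⌋ = 18; p/q = (18·9 + 1)/(18·1 + 0) = 163/18; p² − 82·q² = 26569 − 26568 = 1.
  The first convergent with p² − 82·q² = 1 gives the fundamental solution (x₁, y₁) = (163, 18).
Step 2: Apply the recurrence (x_{n+1}, y_{n+1}) = (x₁x_n + 82y₁y_n, x₁y_n + y₁x_n) repeatedly.
  From (x_1, y_1) = (163, 18): x_2 = 163·163 + 82·18·18 = 53137; y_2 = 163·18 + 18·163 = 5868.
Step 3: Verify x_2² - 82·y_2² = 2823540769 - 2823540768 = 1 (should be 1). ✓

(x_1, y_1) = (163, 18); (x_2, y_2) = (53137, 5868).


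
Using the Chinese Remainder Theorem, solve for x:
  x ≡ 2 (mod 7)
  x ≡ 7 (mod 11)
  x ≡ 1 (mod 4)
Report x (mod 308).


Moduli 7, 11, 4 are pairwise coprime; by CRT there is a unique solution modulo M = 7 · 11 · 4 = 308.
Solve pairwise, accumulating the modulus:
  Start with x ≡ 2 (mod 7).
  Combine with x ≡ 7 (mod 11): since gcd(7, 11) = 1, we get a unique residue mod 77.
    Write x = 2 + 7·t and substitute into x ≡ 7 (mod 11): 7·t ≡ 7 − 2 = 5 (mod 11).
    The inverse of 7 mod 11 is 8 (since 7·8 = 56 = 5·11 + 1), so t ≡ 8·5 = 40 ≡ 7 (mod 11).
    Then x = 2 + 7·7 = 51, valid modulo lcm(7, 11) = 77: x ≡ 51 (mod 77).
  Combine with x ≡ 1 (mod 4): since gcd(77, 4) = 1, we get a unique residue mod 308.
    Write x = 51 + 77·t and substitute into x ≡ 1 (mod 4): 77·t ≡ 1 − 51 = -50 (mod 4).
    Reduce coefficients mod 4: 1·t ≡ 2 (mod 4).
    So t ≡ 2 (mod 4).
    Then x = 51 + 77·2 = 205, valid modulo lcm(77, 4) = 308: x ≡ 205 (mod 308).
Verify: 205 mod 7 = 2 ✓, 205 mod 11 = 7 ✓, 205 mod 4 = 1 ✓.

x ≡ 205 (mod 308).


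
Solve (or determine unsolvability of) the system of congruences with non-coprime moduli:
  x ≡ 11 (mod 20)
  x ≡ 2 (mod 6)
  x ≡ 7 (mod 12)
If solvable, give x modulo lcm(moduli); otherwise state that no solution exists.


Moduli 20, 6, 12 are not pairwise coprime, so CRT works modulo lcm(m_i) when all pairwise compatibility conditions hold.
Pairwise compatibility: gcd(m_i, m_j) must divide a_i - a_j for every pair.
Merge one congruence at a time:
  Start: x ≡ 11 (mod 20).
  Combine with x ≡ 2 (mod 6): gcd(20, 6) = 2, and 2 - 11 = -9 is NOT divisible by 2.
    ⇒ system is inconsistent (no integer solution).

No solution (the system is inconsistent).


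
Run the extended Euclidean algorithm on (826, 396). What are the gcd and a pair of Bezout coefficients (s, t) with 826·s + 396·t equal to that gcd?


Euclidean algorithm on (826, 396) — divide until remainder is 0:
  826 = 2 · 396 + 34
  396 = 11 · 34 + 22
  34 = 1 · 22 + 12
  22 = 1 · 12 + 10
  12 = 1 · 10 + 2
  10 = 5 · 2 + 0
gcd(826, 396) = 2.
Track Bezout coefficients alongside the remainders: start with r₀ = 826 = a·1 + b·0 (s = 1, t = 0) and r₁ = 396 = a·0 + b·1 (s = 0, t = 1); each new remainder r_{k+1} = r_{k-1} − q_k·r_k inherits s_{k+1} = s_{k-1} − q_k·s_k, t_{k+1} = t_{k-1} − q_k·t_k, so r_k = a·s_k + b·t_k at every step:
  q = 2: r = 34, s = 1 − 2·0 = 1, t = 0 − 2·1 = -2  (check: 826·1 + 396·(-2) = 34)
  q = 11: r = 22, s = 0 − 11·1 = -11, t = 1 − 11·(-2) = 23  (check: 826·(-11) + 396·23 = 22)
  q = 1: r = 12, s = 1 − 1·(-11) = 12, t = -2 − 1·23 = -25  (check: 826·12 + 396·(-25) = 12)
  q = 1: r = 10, s = -11 − 1·12 = -23, t = 23 − 1·(-25) = 48  (check: 826·(-23) + 396·48 = 10)
  q = 1: r = 2, s = 12 − 1·(-23) = 35, t = -25 − 1·48 = -73  (check: 826·35 + 396·(-73) = 2)
The row with r = 2 (the gcd) gives the Bezout coefficients s = 35, t = -73.
Result: 826 · (35) + 396 · (-73) = 2.

gcd(826, 396) = 2; s = 35, t = -73 (check: 826·35 + 396·(-73) = 2).


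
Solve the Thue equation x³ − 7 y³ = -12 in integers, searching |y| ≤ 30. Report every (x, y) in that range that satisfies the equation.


The equation is x³ - 7y³ = -12. For fixed y, x³ = 7·y³ − 12, so a solution requires the RHS to be a perfect cube.
Strategy: iterate y from -30 to 30, compute RHS = 7·y³ − 12, and check whether it is a (positive or negative) perfect cube.
Check small values of y:
  y = 0: RHS = -12 is not a perfect cube.
  y = 1: RHS = -5 is not a perfect cube.
  y = -1: RHS = -19 is not a perfect cube.
  y = 2: RHS = 44 is not a perfect cube.
  y = -2: RHS = -68 is not a perfect cube.
  y = 3: RHS = 177 is not a perfect cube.
  y = -3: RHS = -201 is not a perfect cube.
Continuing the search up to |y| = 30 finds no solutions either.
No (x, y) in the scanned range satisfies the equation.

No integer solutions with |y| ≤ 30.


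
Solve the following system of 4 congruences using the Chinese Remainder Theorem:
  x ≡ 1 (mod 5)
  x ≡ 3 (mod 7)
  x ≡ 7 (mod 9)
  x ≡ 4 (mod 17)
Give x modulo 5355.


Product of moduli M = 5 · 7 · 9 · 17 = 5355.
Merge one congruence at a time:
  Start: x ≡ 1 (mod 5).
  Combine with x ≡ 3 (mod 7); new modulus lcm = 35.
    Write x = 1 + 5·t and substitute into x ≡ 3 (mod 7): 5·t ≡ 3 − 1 = 2 (mod 7).
    The inverse of 5 mod 7 is 3 (since 5·3 = 15 = 2·7 + 1), so t ≡ 3·2 = 6 ≡ 6 (mod 7).
    Then x = 1 + 5·6 = 31, valid modulo lcm(5, 7) = 35: x ≡ 31 (mod 35).
  Combine with x ≡ 7 (mod 9); new modulus lcm = 315.
    Write x = 31 + 35·t and substitute into x ≡ 7 (mod 9): 35·t ≡ 7 − 31 = -24 (mod 9).
    Reduce coefficients mod 9: 8·t ≡ 3 (mod 9).
    The inverse of 8 mod 9 is 8 (since 8·8 = 64 = 7·9 + 1), so t ≡ 8·3 = 24 ≡ 6 (mod 9).
    Then x = 31 + 35·6 = 241, valid modulo lcm(35, 9) = 315: x ≡ 241 (mod 315).
  Combine with x ≡ 4 (mod 17); new modulus lcm = 5355.
    Write x = 241 + 315·t and substitute into x ≡ 4 (mod 17): 315·t ≡ 4 − 241 = -237 (mod 17).
    Reduce coefficients mod 17: 9·t ≡ 1 (mod 17).
    The inverse of 9 mod 17 is 2 (since 9·2 = 18 = 1·17 + 1), so t ≡ 2·1 = 2 ≡ 2 (mod 17).
    Then x = 241 + 315·2 = 871, valid modulo lcm(315, 17) = 5355: x ≡ 871 (mod 5355).
Verify against each original: 871 mod 5 = 1, 871 mod 7 = 3, 871 mod 9 = 7, 871 mod 17 = 4.

x ≡ 871 (mod 5355).
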